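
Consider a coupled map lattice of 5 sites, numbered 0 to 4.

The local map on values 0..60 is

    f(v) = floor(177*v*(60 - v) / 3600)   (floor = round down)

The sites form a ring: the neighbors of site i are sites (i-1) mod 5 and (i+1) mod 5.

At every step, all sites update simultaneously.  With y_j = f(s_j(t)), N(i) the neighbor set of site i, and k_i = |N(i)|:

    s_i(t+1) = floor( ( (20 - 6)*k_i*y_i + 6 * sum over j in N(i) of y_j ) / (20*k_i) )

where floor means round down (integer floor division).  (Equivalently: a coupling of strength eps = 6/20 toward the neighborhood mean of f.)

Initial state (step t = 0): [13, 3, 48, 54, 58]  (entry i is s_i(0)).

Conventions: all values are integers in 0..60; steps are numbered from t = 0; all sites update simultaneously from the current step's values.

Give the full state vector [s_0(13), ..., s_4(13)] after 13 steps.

Answer: [41, 41, 41, 41, 41]

Derivation:
t=0: [13, 3, 48, 54, 58]
t=1: [22, 14, 23, 15, 10]
t=2: [36, 34, 38, 32, 27]
t=3: [42, 42, 41, 43, 43]
t=4: [36, 37, 37, 35, 35]
t=5: [42, 41, 41, 42, 42]
t=6: [37, 37, 37, 37, 37]
t=7: [41, 41, 41, 41, 41]
t=8: [38, 38, 38, 38, 38]
t=9: [41, 41, 41, 41, 41]
t=10: [38, 38, 38, 38, 38]
t=11: [41, 41, 41, 41, 41]
t=12: [38, 38, 38, 38, 38]
t=13: [41, 41, 41, 41, 41]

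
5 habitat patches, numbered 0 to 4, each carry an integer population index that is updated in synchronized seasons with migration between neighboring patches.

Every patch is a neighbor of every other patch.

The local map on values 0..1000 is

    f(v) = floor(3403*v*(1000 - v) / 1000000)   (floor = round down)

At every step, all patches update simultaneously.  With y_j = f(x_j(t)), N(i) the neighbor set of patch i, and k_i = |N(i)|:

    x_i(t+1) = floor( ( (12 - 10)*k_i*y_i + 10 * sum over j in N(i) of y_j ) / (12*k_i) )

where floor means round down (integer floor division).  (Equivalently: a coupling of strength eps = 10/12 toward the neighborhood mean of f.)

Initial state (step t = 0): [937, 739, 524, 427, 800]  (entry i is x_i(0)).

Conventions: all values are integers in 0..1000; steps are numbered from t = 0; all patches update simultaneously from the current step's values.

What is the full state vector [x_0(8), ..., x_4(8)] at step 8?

Answer: [845, 845, 845, 845, 845]

Derivation:
t=0: [937, 739, 524, 427, 800]
t=1: [633, 614, 606, 607, 619]
t=2: [804, 804, 803, 803, 804]
t=3: [536, 536, 536, 536, 536]
t=4: [846, 846, 846, 846, 846]
t=5: [443, 443, 443, 443, 443]
t=6: [839, 839, 839, 839, 839]
t=7: [459, 459, 459, 459, 459]
t=8: [845, 845, 845, 845, 845]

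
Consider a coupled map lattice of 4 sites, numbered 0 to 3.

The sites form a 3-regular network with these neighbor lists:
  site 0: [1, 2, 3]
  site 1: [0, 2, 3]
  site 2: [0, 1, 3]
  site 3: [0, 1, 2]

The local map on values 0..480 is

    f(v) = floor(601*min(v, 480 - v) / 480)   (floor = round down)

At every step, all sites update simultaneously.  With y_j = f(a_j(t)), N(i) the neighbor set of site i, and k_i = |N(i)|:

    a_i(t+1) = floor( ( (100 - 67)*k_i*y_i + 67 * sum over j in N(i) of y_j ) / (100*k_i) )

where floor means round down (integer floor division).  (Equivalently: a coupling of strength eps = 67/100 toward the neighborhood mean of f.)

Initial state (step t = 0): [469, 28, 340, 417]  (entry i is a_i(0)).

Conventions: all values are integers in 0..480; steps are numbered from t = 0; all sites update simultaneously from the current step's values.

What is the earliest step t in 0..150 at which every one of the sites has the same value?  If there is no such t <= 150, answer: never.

Simulating step by step:
t=0: [469, 28, 340, 417]  (not all equal)
t=1: [68, 70, 85, 75]  (not all equal)
t=2: [91, 92, 94, 92]  (not all equal)
t=3: [114, 115, 115, 115]  (not all equal)
t=4: [142, 142, 142, 142]  (all equal)

Answer: 4
Key observation: Synchronization is absorbing here: once all sites are equal they stay equal, and step 4 is the first all-equal step.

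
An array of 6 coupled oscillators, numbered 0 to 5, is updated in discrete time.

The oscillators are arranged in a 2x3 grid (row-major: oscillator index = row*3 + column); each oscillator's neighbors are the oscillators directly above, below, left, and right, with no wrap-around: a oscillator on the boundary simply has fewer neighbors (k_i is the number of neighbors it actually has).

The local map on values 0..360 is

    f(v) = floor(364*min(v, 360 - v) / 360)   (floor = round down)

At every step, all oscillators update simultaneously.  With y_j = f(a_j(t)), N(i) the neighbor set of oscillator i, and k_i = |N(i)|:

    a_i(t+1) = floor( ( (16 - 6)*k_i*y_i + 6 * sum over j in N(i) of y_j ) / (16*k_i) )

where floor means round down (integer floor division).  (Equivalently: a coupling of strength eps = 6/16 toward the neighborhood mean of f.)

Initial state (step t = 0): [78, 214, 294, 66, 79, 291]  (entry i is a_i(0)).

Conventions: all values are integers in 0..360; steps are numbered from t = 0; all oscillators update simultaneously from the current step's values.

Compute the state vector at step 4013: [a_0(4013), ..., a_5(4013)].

Answer: [84, 84, 84, 84, 84, 84]
Key observation: The state at step 15, [84, 84, 84, 84, 84, 84], reappears at step 16: the system is in a cycle of period 1 from step 15 on.  Therefore the state at step 4013 equals the state at step 15 + ((4013 - 15) mod 1) = 15, which is [84, 84, 84, 84, 84, 84].

Derivation:
t=0: [78, 214, 294, 66, 79, 291]
t=1: [88, 119, 81, 70, 84, 70]
t=2: [90, 106, 86, 76, 85, 74]
t=3: [91, 99, 87, 80, 85, 78]
t=4: [91, 95, 87, 83, 85, 81]
t=5: [91, 93, 87, 85, 85, 82]
t=6: [91, 91, 87, 86, 85, 83]
t=7: [90, 90, 87, 86, 85, 84]
t=8: [90, 89, 87, 86, 85, 84]
t=9: [89, 88, 86, 86, 85, 84]
t=10: [88, 87, 86, 86, 85, 84]
t=11: [87, 86, 85, 86, 85, 84]
t=12: [86, 85, 85, 86, 85, 84]
t=13: [85, 85, 84, 85, 85, 84]
t=14: [85, 84, 84, 85, 84, 84]
t=15: [84, 84, 84, 84, 84, 84]
t=16: [84, 84, 84, 84, 84, 84]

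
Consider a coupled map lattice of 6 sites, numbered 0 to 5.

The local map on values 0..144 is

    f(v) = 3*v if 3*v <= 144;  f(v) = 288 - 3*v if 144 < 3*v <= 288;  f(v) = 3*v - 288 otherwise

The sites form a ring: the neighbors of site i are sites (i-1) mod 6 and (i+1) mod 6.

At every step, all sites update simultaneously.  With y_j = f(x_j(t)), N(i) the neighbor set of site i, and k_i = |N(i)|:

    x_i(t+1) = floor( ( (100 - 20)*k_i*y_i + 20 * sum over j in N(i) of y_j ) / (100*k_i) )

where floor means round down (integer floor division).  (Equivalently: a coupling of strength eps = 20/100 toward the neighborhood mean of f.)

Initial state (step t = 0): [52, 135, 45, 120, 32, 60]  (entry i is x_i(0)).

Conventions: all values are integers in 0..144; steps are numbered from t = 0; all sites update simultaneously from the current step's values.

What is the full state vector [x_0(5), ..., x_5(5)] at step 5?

Answer: [51, 86, 100, 32, 35, 114]

Derivation:
t=0: [52, 135, 45, 120, 32, 60]
t=1: [128, 120, 126, 80, 94, 109]
t=2: [87, 76, 84, 48, 13, 41]
t=3: [39, 54, 49, 122, 57, 105]
t=4: [108, 126, 133, 88, 104, 45]
t=5: [51, 86, 100, 32, 35, 114]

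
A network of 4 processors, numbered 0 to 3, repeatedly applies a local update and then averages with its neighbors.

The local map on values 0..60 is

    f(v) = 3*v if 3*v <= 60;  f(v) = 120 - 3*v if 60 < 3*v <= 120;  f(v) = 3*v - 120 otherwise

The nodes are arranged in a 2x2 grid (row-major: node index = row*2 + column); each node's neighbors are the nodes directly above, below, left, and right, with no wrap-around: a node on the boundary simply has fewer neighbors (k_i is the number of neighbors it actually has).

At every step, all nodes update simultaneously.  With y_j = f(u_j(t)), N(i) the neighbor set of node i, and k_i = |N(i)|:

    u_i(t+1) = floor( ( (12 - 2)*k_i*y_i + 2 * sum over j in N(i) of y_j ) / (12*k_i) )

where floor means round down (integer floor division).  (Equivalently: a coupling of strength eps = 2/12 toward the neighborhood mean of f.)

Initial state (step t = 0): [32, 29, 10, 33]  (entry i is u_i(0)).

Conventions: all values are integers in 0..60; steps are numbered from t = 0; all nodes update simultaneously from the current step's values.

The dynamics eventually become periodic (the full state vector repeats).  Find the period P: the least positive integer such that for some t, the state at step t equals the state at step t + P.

Answer: 4
Key observation: The state at step 14, [18, 18, 18, 18], reappears at step 18 — and no state repeats earlier — so the cycle the system enters has period 4.

Derivation:
t=0: [32, 29, 10, 33]
t=1: [25, 31, 28, 22]
t=2: [42, 30, 38, 50]
t=3: [8, 28, 8, 28]
t=4: [25, 35, 25, 35]
t=5: [42, 17, 42, 17]
t=6: [9, 47, 9, 47]
t=7: [26, 21, 26, 21]
t=8: [43, 55, 43, 55]
t=9: [12, 42, 12, 42]
t=10: [33, 8, 33, 8]
t=11: [21, 23, 21, 23]
t=12: [56, 51, 56, 51]
t=13: [46, 34, 46, 34]
t=14: [18, 18, 18, 18]
t=15: [54, 54, 54, 54]
t=16: [42, 42, 42, 42]
t=17: [6, 6, 6, 6]
t=18: [18, 18, 18, 18]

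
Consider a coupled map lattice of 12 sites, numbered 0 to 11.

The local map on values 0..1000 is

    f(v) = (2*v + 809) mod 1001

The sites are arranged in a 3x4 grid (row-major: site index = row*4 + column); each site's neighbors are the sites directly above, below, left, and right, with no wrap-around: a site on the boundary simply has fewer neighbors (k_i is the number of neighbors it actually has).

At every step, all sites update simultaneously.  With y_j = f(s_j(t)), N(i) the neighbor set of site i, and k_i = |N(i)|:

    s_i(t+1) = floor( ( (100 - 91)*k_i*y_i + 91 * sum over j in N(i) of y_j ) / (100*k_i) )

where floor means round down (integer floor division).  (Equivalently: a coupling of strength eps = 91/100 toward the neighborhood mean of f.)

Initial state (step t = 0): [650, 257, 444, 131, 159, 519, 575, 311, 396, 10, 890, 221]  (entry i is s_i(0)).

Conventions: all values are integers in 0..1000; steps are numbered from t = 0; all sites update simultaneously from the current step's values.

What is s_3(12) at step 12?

Answer: s_3(12) = 527

Derivation:
t=0: [650, 257, 444, 131, 159, 519, 575, 311, 396, 10, 890, 221]
t=1: [213, 529, 472, 518, 482, 584, 668, 426, 488, 691, 670, 485]
t=2: [766, 673, 629, 718, 674, 536, 589, 594, 507, 595, 349, 437]
t=3: [170, 403, 425, 504, 633, 600, 645, 669, 598, 759, 854, 744]
t=4: [325, 301, 522, 438, 54, 252, 310, 379, 181, 188, 263, 326]
t=5: [645, 528, 538, 706, 367, 469, 508, 527, 516, 264, 355, 450]
t=6: [648, 601, 658, 814, 559, 650, 758, 608, 475, 668, 613, 691]
t=7: [434, 101, 243, 105, 376, 328, 94, 289, 554, 285, 201, 42]
t=8: [320, 435, 337, 311, 674, 484, 397, 613, 509, 516, 706, 351]
t=9: [419, 578, 562, 273, 635, 587, 397, 470, 527, 627, 611, 160]
t=10: [531, 863, 666, 796, 762, 476, 666, 396, 140, 573, 242, 365]
t=11: [471, 584, 337, 372, 550, 513, 419, 380, 592, 431, 521, 454]
t=12: [924, 714, 702, 527, 863, 803, 680, 631, 807, 872, 692, 709]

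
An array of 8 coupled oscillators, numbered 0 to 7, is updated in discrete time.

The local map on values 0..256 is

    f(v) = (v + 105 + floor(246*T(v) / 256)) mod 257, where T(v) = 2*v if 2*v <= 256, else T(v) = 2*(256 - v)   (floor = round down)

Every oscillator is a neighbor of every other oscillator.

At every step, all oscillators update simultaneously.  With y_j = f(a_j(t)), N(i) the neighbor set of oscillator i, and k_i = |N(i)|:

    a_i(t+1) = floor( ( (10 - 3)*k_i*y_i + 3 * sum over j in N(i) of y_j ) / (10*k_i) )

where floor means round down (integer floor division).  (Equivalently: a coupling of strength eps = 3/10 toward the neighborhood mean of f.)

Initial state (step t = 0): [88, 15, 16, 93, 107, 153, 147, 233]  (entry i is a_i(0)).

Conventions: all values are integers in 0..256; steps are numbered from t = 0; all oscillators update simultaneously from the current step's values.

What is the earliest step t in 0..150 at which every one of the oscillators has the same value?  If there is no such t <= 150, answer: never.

Answer: 10
Key observation: Synchronization is absorbing here: once all oscillators are equal they stay equal, and step 10 is the first all-equal step.

Derivation:
t=0: [88, 15, 16, 93, 107, 153, 147, 233]  (not all equal)
t=1: [120, 149, 151, 130, 157, 181, 185, 134]  (not all equal)
t=2: [197, 200, 198, 211, 195, 181, 178, 209]  (not all equal)
t=3: [158, 156, 157, 149, 159, 168, 169, 151]  (not all equal)
t=4: [193, 195, 194, 199, 193, 187, 187, 197]  (not all equal)
t=5: [161, 160, 161, 157, 161, 165, 165, 159]  (not all equal)
t=6: [190, 191, 190, 193, 190, 188, 188, 192]  (not all equal)
t=7: [164, 163, 164, 162, 164, 165, 165, 163]  (not all equal)
t=8: [188, 188, 188, 189, 188, 187, 187, 188]  (not all equal)
t=9: [166, 166, 166, 165, 166, 166, 166, 166]  (not all equal)
t=10: [186, 186, 186, 186, 186, 186, 186, 186]  (all equal)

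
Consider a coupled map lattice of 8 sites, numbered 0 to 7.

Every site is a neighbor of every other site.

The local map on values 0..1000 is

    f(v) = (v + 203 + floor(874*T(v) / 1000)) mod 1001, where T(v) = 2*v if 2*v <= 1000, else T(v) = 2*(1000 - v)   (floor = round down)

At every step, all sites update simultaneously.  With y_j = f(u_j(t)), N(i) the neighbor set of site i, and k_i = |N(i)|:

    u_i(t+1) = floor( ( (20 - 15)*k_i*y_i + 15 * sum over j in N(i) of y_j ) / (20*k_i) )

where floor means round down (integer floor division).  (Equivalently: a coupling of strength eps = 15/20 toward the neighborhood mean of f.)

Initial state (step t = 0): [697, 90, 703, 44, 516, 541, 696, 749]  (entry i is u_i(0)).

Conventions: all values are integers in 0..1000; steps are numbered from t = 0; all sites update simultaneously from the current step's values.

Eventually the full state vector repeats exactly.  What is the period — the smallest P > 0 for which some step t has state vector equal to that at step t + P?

Answer: 11
Key observation: The state at step 8, [323, 323, 323, 323, 323, 323, 323, 323], reappears at step 19 — and no state repeats earlier — so the cycle the system enters has period 11.

Derivation:
t=0: [697, 90, 703, 44, 516, 541, 696, 749]
t=1: [441, 444, 441, 426, 461, 458, 441, 436]
t=2: [419, 420, 419, 413, 426, 425, 419, 417]
t=3: [354, 355, 354, 352, 357, 356, 354, 353]
t=4: [175, 175, 175, 174, 176, 176, 175, 174]
t=5: [683, 683, 683, 682, 683, 683, 683, 682]
t=6: [439, 439, 439, 439, 439, 439, 439, 439]
t=7: [408, 408, 408, 408, 408, 408, 408, 408]
t=8: [323, 323, 323, 323, 323, 323, 323, 323]
t=9: [89, 89, 89, 89, 89, 89, 89, 89]
t=10: [447, 447, 447, 447, 447, 447, 447, 447]
t=11: [430, 430, 430, 430, 430, 430, 430, 430]
t=12: [383, 383, 383, 383, 383, 383, 383, 383]
t=13: [254, 254, 254, 254, 254, 254, 254, 254]
t=14: [900, 900, 900, 900, 900, 900, 900, 900]
t=15: [276, 276, 276, 276, 276, 276, 276, 276]
t=16: [961, 961, 961, 961, 961, 961, 961, 961]
t=17: [231, 231, 231, 231, 231, 231, 231, 231]
t=18: [837, 837, 837, 837, 837, 837, 837, 837]
t=19: [323, 323, 323, 323, 323, 323, 323, 323]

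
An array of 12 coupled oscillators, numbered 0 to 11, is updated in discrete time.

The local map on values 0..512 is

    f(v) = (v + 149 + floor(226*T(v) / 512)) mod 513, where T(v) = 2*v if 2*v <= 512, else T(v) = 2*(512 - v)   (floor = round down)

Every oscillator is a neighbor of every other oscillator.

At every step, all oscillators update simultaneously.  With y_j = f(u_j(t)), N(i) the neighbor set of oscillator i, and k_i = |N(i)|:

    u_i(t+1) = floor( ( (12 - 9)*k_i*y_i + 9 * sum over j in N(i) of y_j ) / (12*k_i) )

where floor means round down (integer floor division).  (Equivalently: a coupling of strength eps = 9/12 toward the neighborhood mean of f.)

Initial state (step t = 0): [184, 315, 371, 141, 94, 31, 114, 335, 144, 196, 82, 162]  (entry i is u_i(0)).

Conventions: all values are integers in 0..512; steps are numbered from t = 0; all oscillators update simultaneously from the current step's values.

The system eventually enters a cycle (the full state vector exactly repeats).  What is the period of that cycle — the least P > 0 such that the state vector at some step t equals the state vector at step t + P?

Simulating step by step:
t=0: [184, 315, 371, 141, 94, 31, 114, 335, 144, 196, 82, 162]
t=1: [319, 252, 253, 304, 288, 267, 295, 252, 306, 230, 284, 312]
t=2: [116, 114, 114, 116, 116, 115, 116, 114, 116, 106, 116, 116]
t=3: [364, 364, 364, 364, 364, 364, 364, 364, 364, 361, 364, 364]
t=4: [130, 130, 130, 130, 130, 130, 130, 130, 130, 130, 130, 130]
t=5: [393, 393, 393, 393, 393, 393, 393, 393, 393, 393, 393, 393]
t=6: [134, 134, 134, 134, 134, 134, 134, 134, 134, 134, 134, 134]
t=7: [401, 401, 401, 401, 401, 401, 401, 401, 401, 401, 401, 401]
t=8: [134, 134, 134, 134, 134, 134, 134, 134, 134, 134, 134, 134]

Answer: 2
Key observation: The state at step 6, [134, 134, 134, 134, 134, 134, 134, 134, 134, 134, 134, 134], reappears at step 8 — and no state repeats earlier — so the cycle the system enters has period 2.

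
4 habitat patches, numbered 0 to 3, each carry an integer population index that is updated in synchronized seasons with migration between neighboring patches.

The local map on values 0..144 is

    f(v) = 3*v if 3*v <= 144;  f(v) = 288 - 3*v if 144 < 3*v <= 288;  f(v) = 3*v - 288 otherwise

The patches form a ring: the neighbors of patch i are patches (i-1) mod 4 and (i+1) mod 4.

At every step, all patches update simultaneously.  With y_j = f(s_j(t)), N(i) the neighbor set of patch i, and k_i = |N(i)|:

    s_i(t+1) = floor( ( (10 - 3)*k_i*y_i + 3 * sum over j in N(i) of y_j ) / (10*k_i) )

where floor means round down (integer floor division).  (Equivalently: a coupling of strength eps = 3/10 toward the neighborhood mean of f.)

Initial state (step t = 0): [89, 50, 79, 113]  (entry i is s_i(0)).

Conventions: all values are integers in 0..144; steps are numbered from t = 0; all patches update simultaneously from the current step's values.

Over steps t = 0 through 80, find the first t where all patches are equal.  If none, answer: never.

Simulating step by step:
t=0: [89, 50, 79, 113]  (not all equal)
t=1: [43, 107, 64, 46]  (not all equal)
t=2: [115, 56, 92, 130]  (not all equal)
t=3: [73, 94, 41, 81]  (not all equal)
t=4: [55, 33, 93, 60]  (not all equal)
t=5: [117, 89, 37, 95]  (not all equal)
t=6: [47, 40, 81, 28]  (not all equal)
t=7: [129, 111, 62, 86]  (not all equal)
t=8: [80, 61, 82, 51]  (not all equal)
t=9: [69, 87, 65, 108]  (not all equal)
t=10: [66, 45, 74, 51]  (not all equal)
t=11: [103, 117, 86, 117]  (not all equal)
t=12: [33, 51, 39, 51]  (not all equal)
t=13: [109, 126, 122, 126]  (not all equal)
t=14: [54, 80, 81, 80]  (not all equal)
t=15: [102, 59, 45, 59]  (not all equal)
t=16: [45, 100, 127, 100]  (not all equal)
t=17: [98, 42, 68, 42]  (not all equal)
t=18: [42, 101, 96, 101]  (not all equal)
t=19: [92, 29, 4, 29]  (not all equal)
t=20: [34, 64, 34, 64]  (not all equal)
t=21: [100, 97, 100, 97]  (not all equal)
t=22: [9, 5, 9, 5]  (not all equal)
t=23: [23, 18, 23, 18]  (not all equal)
t=24: [64, 58, 64, 58]  (not all equal)
t=25: [101, 108, 101, 108]  (not all equal)
t=26: [21, 29, 21, 29]  (not all equal)
t=27: [70, 79, 70, 79]  (not all equal)
t=28: [69, 59, 69, 59]  (not all equal)
t=29: [90, 102, 90, 102]  (not all equal)
t=30: [18, 18, 18, 18]  (all equal)

Answer: 30
Key observation: Synchronization is absorbing here: once all patches are equal they stay equal, and step 30 is the first all-equal step.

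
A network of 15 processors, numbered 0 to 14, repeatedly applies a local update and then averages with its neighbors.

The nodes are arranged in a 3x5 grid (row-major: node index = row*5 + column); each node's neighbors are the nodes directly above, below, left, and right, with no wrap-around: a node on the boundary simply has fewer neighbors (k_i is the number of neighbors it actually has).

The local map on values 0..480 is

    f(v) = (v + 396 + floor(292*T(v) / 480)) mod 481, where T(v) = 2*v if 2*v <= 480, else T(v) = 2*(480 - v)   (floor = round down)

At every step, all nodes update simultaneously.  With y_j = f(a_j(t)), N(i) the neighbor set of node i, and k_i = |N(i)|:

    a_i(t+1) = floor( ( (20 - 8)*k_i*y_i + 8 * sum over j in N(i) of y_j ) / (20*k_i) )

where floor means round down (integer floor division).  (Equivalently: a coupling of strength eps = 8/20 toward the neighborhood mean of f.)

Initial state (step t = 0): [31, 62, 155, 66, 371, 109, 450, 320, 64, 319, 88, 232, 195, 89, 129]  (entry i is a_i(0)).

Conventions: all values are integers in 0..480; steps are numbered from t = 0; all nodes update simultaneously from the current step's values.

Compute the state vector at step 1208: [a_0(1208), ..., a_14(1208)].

Answer: [410, 410, 410, 410, 410, 410, 410, 410, 410, 410, 410, 410, 410, 410, 410]
Key observation: The state at step 5, [410, 410, 410, 410, 410, 410, 410, 410, 410, 410, 410, 410, 410, 410, 410], reappears at step 6: the system is in a cycle of period 1 from step 5 on.  Therefore the state at step 1208 equals the state at step 5 + ((1208 - 5) mod 1) = 5, which is [410, 410, 410, 410, 410, 410, 410, 410, 410, 410, 410, 410, 410, 410, 410].

Derivation:
t=0: [31, 62, 155, 66, 371, 109, 450, 320, 64, 319, 88, 232, 195, 89, 129]
t=1: [320, 180, 227, 134, 348, 223, 347, 363, 136, 347, 183, 371, 337, 147, 228]
t=2: [402, 357, 376, 268, 380, 401, 409, 400, 259, 395, 357, 406, 398, 285, 384]
t=3: [413, 417, 419, 434, 420, 412, 411, 415, 435, 417, 417, 412, 415, 431, 419]
t=4: [408, 408, 407, 405, 407, 408, 408, 408, 405, 407, 408, 408, 408, 405, 407]
t=5: [410, 410, 410, 410, 410, 410, 410, 410, 410, 410, 410, 410, 410, 410, 410]
t=6: [410, 410, 410, 410, 410, 410, 410, 410, 410, 410, 410, 410, 410, 410, 410]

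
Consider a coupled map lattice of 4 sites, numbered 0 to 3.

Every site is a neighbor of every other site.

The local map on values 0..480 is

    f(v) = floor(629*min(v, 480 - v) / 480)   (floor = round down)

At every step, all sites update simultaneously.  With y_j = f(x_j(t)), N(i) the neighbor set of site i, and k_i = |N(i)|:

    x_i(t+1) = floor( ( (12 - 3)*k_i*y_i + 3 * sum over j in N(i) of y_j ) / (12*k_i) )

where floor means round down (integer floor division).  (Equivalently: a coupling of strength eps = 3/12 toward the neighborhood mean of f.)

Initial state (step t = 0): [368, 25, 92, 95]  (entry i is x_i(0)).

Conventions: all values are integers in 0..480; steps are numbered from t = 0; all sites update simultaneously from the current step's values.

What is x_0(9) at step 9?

Answer: x_0(9) = 302

Derivation:
t=0: [368, 25, 92, 95]
t=1: [132, 56, 115, 117]
t=2: [160, 94, 145, 147]
t=3: [198, 141, 186, 187]
t=4: [250, 200, 239, 240]
t=5: [299, 273, 307, 308]
t=6: [237, 260, 230, 229]
t=7: [306, 291, 300, 299]
t=8: [230, 243, 235, 236]
t=9: [302, 308, 306, 308]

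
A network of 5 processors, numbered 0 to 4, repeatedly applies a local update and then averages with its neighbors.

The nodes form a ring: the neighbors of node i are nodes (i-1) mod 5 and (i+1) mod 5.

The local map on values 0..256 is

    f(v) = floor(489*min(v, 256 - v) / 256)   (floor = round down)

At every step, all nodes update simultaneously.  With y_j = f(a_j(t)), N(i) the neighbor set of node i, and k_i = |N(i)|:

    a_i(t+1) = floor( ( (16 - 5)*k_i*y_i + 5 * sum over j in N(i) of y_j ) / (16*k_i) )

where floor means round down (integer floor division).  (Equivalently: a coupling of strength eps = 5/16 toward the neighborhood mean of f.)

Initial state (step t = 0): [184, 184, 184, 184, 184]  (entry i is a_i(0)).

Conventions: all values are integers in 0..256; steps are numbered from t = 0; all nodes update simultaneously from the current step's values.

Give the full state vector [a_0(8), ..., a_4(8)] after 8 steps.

Answer: [103, 103, 103, 103, 103]

Derivation:
t=0: [184, 184, 184, 184, 184]
t=1: [137, 137, 137, 137, 137]
t=2: [227, 227, 227, 227, 227]
t=3: [55, 55, 55, 55, 55]
t=4: [105, 105, 105, 105, 105]
t=5: [200, 200, 200, 200, 200]
t=6: [106, 106, 106, 106, 106]
t=7: [202, 202, 202, 202, 202]
t=8: [103, 103, 103, 103, 103]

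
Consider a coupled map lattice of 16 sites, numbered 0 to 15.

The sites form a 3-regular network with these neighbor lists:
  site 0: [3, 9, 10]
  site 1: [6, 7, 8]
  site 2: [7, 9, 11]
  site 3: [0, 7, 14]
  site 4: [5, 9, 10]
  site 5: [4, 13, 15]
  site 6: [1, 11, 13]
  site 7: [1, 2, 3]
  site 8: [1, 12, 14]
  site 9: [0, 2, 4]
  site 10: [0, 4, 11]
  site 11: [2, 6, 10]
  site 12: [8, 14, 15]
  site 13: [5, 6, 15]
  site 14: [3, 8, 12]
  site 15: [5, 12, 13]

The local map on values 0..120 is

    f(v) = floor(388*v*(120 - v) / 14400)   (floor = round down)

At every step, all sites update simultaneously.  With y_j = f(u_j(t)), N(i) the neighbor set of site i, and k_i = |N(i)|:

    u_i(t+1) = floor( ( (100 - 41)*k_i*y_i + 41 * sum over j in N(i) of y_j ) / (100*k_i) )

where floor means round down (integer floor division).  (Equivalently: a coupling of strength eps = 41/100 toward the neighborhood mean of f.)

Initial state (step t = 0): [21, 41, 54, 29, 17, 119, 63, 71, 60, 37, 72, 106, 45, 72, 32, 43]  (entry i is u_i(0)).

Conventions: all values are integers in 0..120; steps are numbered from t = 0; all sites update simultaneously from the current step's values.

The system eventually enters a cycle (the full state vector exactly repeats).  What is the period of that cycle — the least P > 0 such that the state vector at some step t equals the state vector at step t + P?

Answer: 2
Key observation: The state at step 34, [96, 96, 96, 96, 96, 96, 96, 96, 96, 96, 96, 96, 96, 96, 96, 96], reappears at step 36 — and no state repeats earlier — so the cycle the system enters has period 2.

Derivation:
t=0: [21, 41, 54, 29, 17, 119, 63, 71, 60, 37, 72, 106, 45, 72, 32, 43]
t=1: [66, 90, 85, 72, 52, 33, 86, 89, 91, 75, 74, 61, 88, 80, 79, 77]
t=2: [94, 72, 82, 89, 91, 82, 80, 77, 73, 90, 92, 90, 78, 84, 83, 85]
t=3: [67, 91, 80, 75, 72, 80, 84, 86, 90, 72, 69, 75, 86, 81, 83, 81]
t=4: [93, 73, 86, 87, 92, 86, 81, 79, 74, 92, 93, 88, 78, 84, 81, 84]
t=5: [68, 90, 77, 78, 69, 77, 84, 85, 89, 69, 68, 75, 87, 81, 85, 81]
t=6: [93, 74, 88, 86, 93, 88, 81, 81, 74, 93, 94, 89, 78, 85, 79, 84]
t=7: [68, 89, 75, 78, 67, 75, 83, 83, 90, 68, 66, 74, 87, 80, 86, 81]
t=8: [94, 75, 89, 86, 94, 89, 82, 82, 73, 94, 95, 90, 77, 85, 78, 84]
t=9: [66, 88, 73, 78, 65, 74, 82, 82, 90, 66, 64, 72, 88, 79, 87, 81]
t=10: [94, 76, 91, 86, 95, 90, 83, 83, 73, 95, 95, 91, 76, 86, 77, 84]
t=11: [66, 88, 71, 78, 64, 72, 81, 81, 91, 64, 64, 71, 88, 78, 88, 80]
t=12: [94, 77, 92, 86, 95, 91, 85, 85, 72, 95, 95, 92, 75, 88, 76, 85]
t=13: [66, 87, 69, 78, 64, 71, 79, 79, 91, 64, 64, 69, 89, 75, 88, 79]
t=14: [94, 78, 93, 87, 95, 92, 87, 86, 72, 95, 95, 93, 75, 89, 76, 86]
t=15: [66, 85, 67, 77, 63, 70, 76, 77, 91, 63, 63, 67, 88, 74, 88, 77]
t=16: [95, 81, 94, 88, 95, 93, 89, 88, 73, 95, 95, 94, 76, 91, 76, 88]
t=17: [64, 83, 66, 75, 63, 68, 73, 75, 90, 63, 63, 65, 88, 71, 88, 75]
t=18: [95, 83, 95, 88, 95, 94, 91, 89, 74, 96, 96, 95, 76, 92, 76, 89]
t=19: [64, 80, 64, 75, 63, 66, 71, 73, 89, 62, 62, 63, 87, 69, 88, 74]
t=20: [95, 86, 95, 89, 96, 95, 92, 91, 76, 96, 96, 95, 78, 93, 77, 90]
t=21: [64, 77, 63, 74, 62, 64, 69, 71, 87, 62, 62, 63, 86, 67, 86, 72]
t=22: [95, 88, 95, 90, 96, 95, 93, 92, 78, 96, 96, 95, 79, 94, 79, 91]
t=23: [63, 74, 63, 72, 62, 64, 67, 69, 85, 62, 62, 63, 84, 65, 85, 71]
t=24: [95, 90, 95, 91, 96, 95, 94, 93, 81, 96, 96, 95, 82, 95, 81, 92]
t=25: [63, 72, 63, 71, 62, 63, 65, 67, 82, 62, 62, 63, 81, 64, 82, 69]
t=26: [95, 92, 95, 92, 96, 95, 95, 94, 84, 96, 96, 96, 85, 95, 84, 93]
t=27: [63, 69, 63, 69, 62, 63, 63, 65, 79, 62, 62, 62, 78, 63, 79, 67]
t=28: [95, 93, 96, 93, 96, 95, 95, 95, 88, 96, 96, 96, 88, 95, 88, 94]
t=29: [63, 67, 62, 67, 62, 63, 63, 63, 73, 62, 62, 62, 73, 63, 73, 65]
t=30: [95, 94, 96, 94, 96, 96, 95, 95, 92, 96, 96, 96, 92, 96, 92, 95]
t=31: [63, 65, 62, 65, 62, 62, 63, 63, 68, 62, 62, 62, 68, 62, 68, 63]
t=32: [96, 95, 96, 95, 96, 96, 96, 96, 95, 96, 96, 96, 95, 96, 95, 95]
t=33: [62, 62, 62, 62, 62, 62, 62, 62, 63, 62, 62, 62, 63, 62, 63, 62]
t=34: [96, 96, 96, 96, 96, 96, 96, 96, 96, 96, 96, 96, 96, 96, 96, 96]
t=35: [62, 62, 62, 62, 62, 62, 62, 62, 62, 62, 62, 62, 62, 62, 62, 62]
t=36: [96, 96, 96, 96, 96, 96, 96, 96, 96, 96, 96, 96, 96, 96, 96, 96]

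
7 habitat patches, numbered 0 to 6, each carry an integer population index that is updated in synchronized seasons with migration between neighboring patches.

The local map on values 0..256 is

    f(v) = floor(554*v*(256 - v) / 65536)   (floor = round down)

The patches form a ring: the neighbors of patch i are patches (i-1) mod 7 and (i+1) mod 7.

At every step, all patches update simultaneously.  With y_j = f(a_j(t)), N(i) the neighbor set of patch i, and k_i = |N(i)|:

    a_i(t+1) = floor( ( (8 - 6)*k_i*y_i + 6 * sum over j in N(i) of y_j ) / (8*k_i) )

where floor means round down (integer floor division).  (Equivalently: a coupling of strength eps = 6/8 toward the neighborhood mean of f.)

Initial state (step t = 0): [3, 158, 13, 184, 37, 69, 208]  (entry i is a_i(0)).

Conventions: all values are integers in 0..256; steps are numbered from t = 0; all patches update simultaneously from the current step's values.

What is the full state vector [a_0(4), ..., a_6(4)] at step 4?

Simulating step by step:
t=0: [3, 158, 13, 184, 37, 69, 208]
t=1: [81, 44, 96, 63, 99, 84, 64]
t=2: [97, 112, 99, 123, 116, 118, 116]
t=3: [134, 131, 135, 135, 137, 137, 134]
t=4: [138, 138, 138, 137, 137, 137, 137]

Answer: [138, 138, 138, 137, 137, 137, 137]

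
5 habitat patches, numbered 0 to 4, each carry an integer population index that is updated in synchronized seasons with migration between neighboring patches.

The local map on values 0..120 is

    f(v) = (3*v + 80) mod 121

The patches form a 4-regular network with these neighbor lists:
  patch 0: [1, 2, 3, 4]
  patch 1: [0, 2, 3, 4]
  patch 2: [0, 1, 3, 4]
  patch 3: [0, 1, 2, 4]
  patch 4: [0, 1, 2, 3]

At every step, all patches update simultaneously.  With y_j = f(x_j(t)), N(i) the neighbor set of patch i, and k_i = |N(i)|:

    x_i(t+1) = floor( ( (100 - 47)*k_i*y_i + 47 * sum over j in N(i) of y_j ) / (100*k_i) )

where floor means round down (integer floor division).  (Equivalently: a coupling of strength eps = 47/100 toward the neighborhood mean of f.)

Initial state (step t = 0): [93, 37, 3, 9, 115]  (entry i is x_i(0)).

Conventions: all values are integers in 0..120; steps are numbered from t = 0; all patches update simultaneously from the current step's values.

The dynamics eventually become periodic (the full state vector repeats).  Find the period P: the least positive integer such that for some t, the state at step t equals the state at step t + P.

Simulating step by step:
t=0: [93, 37, 3, 9, 115]
t=1: [100, 81, 89, 96, 77]
t=2: [39, 65, 75, 34, 61]
t=3: [61, 43, 55, 55, 38]
t=4: [30, 58, 23, 23, 52]
t=5: [47, 32, 38, 38, 74]
t=6: [83, 65, 72, 72, 67]
t=7: [67, 44, 53, 53, 47]
t=8: [70, 92, 103, 103, 96]
t=9: [45, 72, 36, 36, 27]
t=10: [76, 60, 65, 65, 54]
t=11: [44, 25, 31, 31, 17]
t=12: [65, 42, 49, 49, 32]
t=13: [58, 80, 88, 88, 67]
t=14: [44, 71, 81, 81, 55]
t=15: [73, 57, 69, 69, 37]
t=16: [50, 30, 45, 45, 55]
t=17: [85, 61, 79, 79, 42]
t=18: [79, 49, 71, 71, 76]
t=19: [71, 84, 62, 62, 68]
t=20: [48, 64, 37, 37, 44]
t=21: [85, 55, 71, 71, 80]
t=22: [70, 33, 53, 53, 64]
t=23: [63, 67, 92, 92, 56]
t=24: [46, 51, 82, 82, 37]
t=25: [92, 98, 87, 87, 81]
t=26: [94, 52, 88, 88, 80]
t=27: [110, 108, 102, 102, 92]
t=28: [48, 46, 38, 38, 76]
t=29: [90, 88, 78, 78, 75]
t=30: [93, 91, 78, 78, 74]
t=31: [99, 96, 80, 80, 75]
t=32: [33, 30, 60, 60, 53]
t=33: [54, 50, 38, 38, 79]
t=34: [38, 83, 68, 68, 69]
t=35: [64, 69, 51, 51, 52]
t=36: [61, 67, 94, 94, 96]
t=37: [44, 51, 85, 85, 37]
t=38: [91, 100, 92, 92, 82]
t=39: [97, 58, 98, 98, 86]
t=40: [19, 21, 20, 20, 55]
t=41: [15, 18, 17, 17, 10]
t=42: [18, 22, 21, 21, 62]
t=43: [17, 22, 21, 21, 22]
t=44: [16, 22, 21, 21, 22]
t=45: [14, 22, 20, 20, 22]
t=46: [10, 20, 18, 18, 20]
t=47: [65, 28, 25, 25, 28]
t=48: [35, 39, 35, 35, 39]
t=49: [66, 71, 66, 66, 71]
t=50: [39, 45, 39, 39, 45]
t=51: [80, 87, 80, 80, 87]
t=52: [82, 91, 82, 82, 91]
t=53: [90, 101, 90, 90, 101]
t=54: [87, 51, 87, 87, 51]
t=55: [102, 107, 102, 102, 107]
t=56: [26, 32, 26, 26, 32]
t=57: [41, 48, 41, 41, 48]
t=58: [86, 95, 86, 86, 95]
t=59: [73, 35, 73, 73, 35]
t=60: [58, 61, 58, 58, 61]
t=61: [14, 17, 14, 14, 17]
t=62: [3, 6, 3, 3, 6]
t=63: [91, 94, 91, 91, 94]
t=64: [113, 116, 113, 113, 116]
t=65: [58, 61, 58, 58, 61]

Answer: 5
Key observation: The state at step 60, [58, 61, 58, 58, 61], reappears at step 65 — and no state repeats earlier — so the cycle the system enters has period 5.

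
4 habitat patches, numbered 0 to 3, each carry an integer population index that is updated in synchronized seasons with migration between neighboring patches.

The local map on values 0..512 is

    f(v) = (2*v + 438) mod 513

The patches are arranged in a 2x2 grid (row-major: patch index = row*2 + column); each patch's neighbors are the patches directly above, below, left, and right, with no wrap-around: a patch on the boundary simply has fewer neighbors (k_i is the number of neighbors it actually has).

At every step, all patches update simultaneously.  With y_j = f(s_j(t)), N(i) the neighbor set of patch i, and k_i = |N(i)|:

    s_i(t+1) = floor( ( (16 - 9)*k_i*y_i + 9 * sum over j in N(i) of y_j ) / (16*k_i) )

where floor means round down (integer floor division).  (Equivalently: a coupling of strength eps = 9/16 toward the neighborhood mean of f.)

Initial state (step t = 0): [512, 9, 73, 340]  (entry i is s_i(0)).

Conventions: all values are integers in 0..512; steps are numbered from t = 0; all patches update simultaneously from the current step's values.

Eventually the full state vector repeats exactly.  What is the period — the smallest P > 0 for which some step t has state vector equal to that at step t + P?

Answer: 18
Key observation: The state at step 84, [205, 205, 240, 240], reappears at step 102 — and no state repeats earlier — so the cycle the system enters has period 18.

Derivation:
t=0: [512, 9, 73, 340]
t=1: [338, 348, 179, 188]
t=2: [148, 156, 233, 241]
t=3: [273, 280, 347, 354]
t=4: [372, 378, 212, 218]
t=5: [213, 218, 298, 303]
t=6: [257, 261, 107, 111]
t=7: [356, 360, 225, 229]
t=8: [196, 200, 306, 310]
t=9: [236, 240, 108, 112]
t=10: [327, 330, 215, 218]
t=11: [148, 151, 275, 278]
t=12: [294, 296, 405, 407]
t=13: [63, 65, 160, 162]
t=14: [106, 108, 191, 193]
t=15: [185, 187, 260, 262]
t=16: [338, 340, 403, 405]
t=17: [125, 127, 182, 184]
t=18: [208, 209, 258, 259]
t=19: [369, 370, 413, 414]
t=20: [175, 176, 213, 214]
t=21: [296, 297, 330, 331]
t=22: [23, 24, 53, 54]
t=23: [357, 358, 158, 159]
t=24: [158, 159, 209, 210]
t=25: [270, 271, 314, 315]
t=26: [346, 346, 160, 160]
t=27: [143, 143, 205, 205]
t=28: [245, 245, 300, 300]
t=29: [301, 301, 125, 125]
t=30: [59, 59, 129, 129]
t=31: [82, 82, 143, 143]
t=32: [123, 123, 176, 176]
t=33: [200, 200, 247, 247]
t=34: [351, 351, 392, 392]
t=35: [137, 137, 172, 172]
t=36: [218, 218, 249, 249]
t=37: [378, 378, 405, 405]
t=38: [183, 183, 206, 206]
t=39: [303, 303, 324, 324]
t=40: [29, 29, 48, 48]
t=41: [362, 362, 154, 154]
t=42: [163, 163, 205, 205]
t=43: [274, 274, 311, 311]
t=44: [349, 349, 157, 157]
t=45: [146, 146, 202, 202]
t=46: [248, 248, 297, 297]
t=47: [304, 304, 122, 122]
t=48: [61, 61, 127, 127]
t=49: [84, 84, 141, 141]
t=50: [125, 125, 174, 174]
t=51: [202, 202, 245, 245]
t=52: [353, 353, 390, 390]
t=53: [138, 138, 171, 171]
t=54: [219, 219, 248, 248]
t=55: [379, 379, 404, 404]
t=56: [184, 184, 205, 205]
t=57: [304, 304, 323, 323]
t=58: [30, 30, 47, 47]
t=59: [363, 363, 153, 153]
t=60: [164, 164, 204, 204]
t=61: [275, 275, 310, 310]
t=62: [350, 350, 156, 156]
t=63: [147, 147, 201, 201]
t=64: [249, 249, 296, 296]
t=65: [305, 305, 121, 121]
t=66: [62, 62, 126, 126]
t=67: [85, 85, 141, 141]
t=68: [126, 126, 175, 175]
t=69: [204, 204, 247, 247]
t=70: [357, 357, 394, 394]
t=71: [146, 146, 179, 179]
t=72: [235, 235, 264, 264]
t=73: [411, 411, 436, 436]
t=74: [248, 248, 269, 269]
t=75: [432, 432, 451, 451]
t=76: [286, 286, 303, 303]
t=77: [362, 362, 152, 152]
t=78: [162, 162, 202, 202]
t=79: [271, 271, 306, 306]
t=80: [342, 342, 148, 148]
t=81: [131, 131, 185, 185]
t=82: [217, 217, 264, 264]
t=83: [385, 385, 426, 426]
t=84: [205, 205, 240, 240]
t=85: [354, 354, 385, 385]
t=86: [137, 137, 164, 164]
t=87: [214, 214, 237, 237]
t=88: [365, 365, 386, 386]
t=89: [153, 153, 172, 172]
t=90: [241, 241, 258, 258]
t=91: [416, 416, 431, 431]
t=92: [252, 252, 265, 265]
t=93: [436, 436, 447, 447]
t=94: [290, 290, 299, 299]
t=95: [365, 365, 149, 149]
t=96: [164, 164, 200, 200]
t=97: [273, 273, 304, 304]
t=98: [344, 344, 146, 146]
t=99: [132, 132, 184, 184]
t=100: [218, 218, 263, 263]
t=101: [386, 386, 425, 425]
t=102: [205, 205, 240, 240]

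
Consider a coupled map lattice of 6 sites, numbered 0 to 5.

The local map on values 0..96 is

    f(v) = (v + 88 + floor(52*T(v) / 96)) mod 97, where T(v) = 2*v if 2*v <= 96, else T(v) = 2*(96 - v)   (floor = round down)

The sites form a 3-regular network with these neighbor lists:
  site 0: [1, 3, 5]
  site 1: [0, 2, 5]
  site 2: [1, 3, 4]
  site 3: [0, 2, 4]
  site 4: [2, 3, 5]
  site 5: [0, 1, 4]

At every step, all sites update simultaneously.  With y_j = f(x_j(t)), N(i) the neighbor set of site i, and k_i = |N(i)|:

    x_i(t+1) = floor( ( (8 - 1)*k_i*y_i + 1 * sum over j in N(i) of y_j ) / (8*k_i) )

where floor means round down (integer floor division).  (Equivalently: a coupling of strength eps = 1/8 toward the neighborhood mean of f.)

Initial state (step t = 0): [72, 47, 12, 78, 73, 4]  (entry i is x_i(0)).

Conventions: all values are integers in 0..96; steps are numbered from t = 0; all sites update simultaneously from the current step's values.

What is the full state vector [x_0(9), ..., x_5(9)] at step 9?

Simulating step by step:
t=0: [72, 47, 12, 78, 73, 4]
t=1: [89, 85, 25, 85, 85, 95]
t=2: [87, 85, 48, 85, 85, 87]
t=3: [87, 87, 90, 87, 87, 87]
t=4: [87, 87, 87, 87, 87, 87]
t=5: [87, 87, 87, 87, 87, 87]
t=6: [87, 87, 87, 87, 87, 87]
t=7: [87, 87, 87, 87, 87, 87]
t=8: [87, 87, 87, 87, 87, 87]
t=9: [87, 87, 87, 87, 87, 87]

Answer: [87, 87, 87, 87, 87, 87]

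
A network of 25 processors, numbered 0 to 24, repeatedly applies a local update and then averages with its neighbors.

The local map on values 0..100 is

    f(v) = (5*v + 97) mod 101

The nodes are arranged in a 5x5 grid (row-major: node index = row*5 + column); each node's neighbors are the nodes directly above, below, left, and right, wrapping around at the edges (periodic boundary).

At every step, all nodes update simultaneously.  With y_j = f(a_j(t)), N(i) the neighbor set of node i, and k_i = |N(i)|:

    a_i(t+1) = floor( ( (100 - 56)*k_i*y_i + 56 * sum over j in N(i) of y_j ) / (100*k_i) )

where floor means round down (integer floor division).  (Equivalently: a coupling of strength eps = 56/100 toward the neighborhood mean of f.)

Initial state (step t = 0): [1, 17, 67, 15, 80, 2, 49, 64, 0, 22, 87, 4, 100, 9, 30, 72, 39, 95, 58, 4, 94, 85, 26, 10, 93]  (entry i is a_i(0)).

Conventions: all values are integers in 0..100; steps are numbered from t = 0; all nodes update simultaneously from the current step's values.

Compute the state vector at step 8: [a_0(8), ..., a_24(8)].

Answer: [51, 63, 56, 46, 47, 43, 43, 44, 50, 59, 48, 58, 59, 68, 59, 44, 37, 28, 55, 49, 41, 52, 50, 53, 34]

Derivation:
t=0: [1, 17, 67, 15, 80, 2, 49, 64, 0, 22, 87, 4, 100, 9, 30, 72, 39, 95, 58, 4, 94, 85, 26, 10, 93]
t=1: [34, 47, 38, 68, 59, 12, 33, 41, 60, 35, 28, 41, 59, 62, 32, 50, 61, 70, 60, 40, 45, 43, 33, 53, 55]
t=2: [55, 43, 68, 60, 72, 56, 66, 89, 70, 71, 51, 83, 73, 47, 52, 54, 71, 66, 69, 78, 34, 32, 53, 61, 67]
t=3: [58, 29, 42, 73, 56, 59, 27, 38, 48, 52, 49, 28, 38, 39, 53, 62, 41, 38, 49, 62, 58, 49, 55, 74, 54]
t=4: [77, 39, 37, 50, 68, 68, 48, 58, 55, 59, 43, 50, 78, 69, 52, 32, 66, 78, 50, 24, 63, 58, 57, 59, 59]
t=5: [57, 78, 76, 57, 56, 43, 50, 74, 66, 65, 30, 40, 71, 51, 44, 31, 47, 68, 50, 40, 46, 64, 81, 75, 59]
t=6: [61, 65, 77, 68, 69, 30, 54, 54, 39, 24, 43, 65, 54, 39, 35, 49, 39, 45, 53, 69, 42, 38, 69, 73, 75]
t=7: [58, 53, 55, 51, 46, 45, 48, 69, 67, 40, 28, 39, 54, 79, 52, 36, 62, 43, 54, 49, 42, 58, 50, 53, 49]
t=8: [51, 63, 56, 46, 47, 43, 43, 44, 50, 59, 48, 58, 59, 68, 59, 44, 37, 28, 55, 49, 41, 52, 50, 53, 34]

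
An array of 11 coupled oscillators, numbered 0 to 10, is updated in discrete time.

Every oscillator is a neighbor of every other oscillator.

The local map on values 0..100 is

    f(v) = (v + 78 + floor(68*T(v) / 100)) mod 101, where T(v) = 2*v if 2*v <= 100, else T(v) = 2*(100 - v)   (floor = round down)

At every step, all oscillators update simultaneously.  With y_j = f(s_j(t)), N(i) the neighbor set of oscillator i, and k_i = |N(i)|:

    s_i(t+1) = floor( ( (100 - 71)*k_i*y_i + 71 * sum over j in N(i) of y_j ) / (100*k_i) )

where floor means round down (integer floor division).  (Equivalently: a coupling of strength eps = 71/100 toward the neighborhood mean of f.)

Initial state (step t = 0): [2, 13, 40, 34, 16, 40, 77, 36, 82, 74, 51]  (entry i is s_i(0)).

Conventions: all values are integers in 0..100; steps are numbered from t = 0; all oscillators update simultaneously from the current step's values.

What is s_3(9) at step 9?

Simulating step by step:
t=0: [2, 13, 40, 34, 16, 40, 77, 36, 82, 74, 51]
t=1: [68, 52, 66, 62, 53, 66, 69, 63, 68, 69, 71]
t=2: [89, 90, 89, 89, 90, 89, 89, 89, 89, 89, 88]
t=3: [80, 80, 80, 80, 80, 80, 80, 80, 80, 80, 80]
t=4: [84, 84, 84, 84, 84, 84, 84, 84, 84, 84, 84]
t=5: [82, 82, 82, 82, 82, 82, 82, 82, 82, 82, 82]
t=6: [83, 83, 83, 83, 83, 83, 83, 83, 83, 83, 83]
t=7: [83, 83, 83, 83, 83, 83, 83, 83, 83, 83, 83]
t=8: [83, 83, 83, 83, 83, 83, 83, 83, 83, 83, 83]
t=9: [83, 83, 83, 83, 83, 83, 83, 83, 83, 83, 83]

Answer: s_3(9) = 83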